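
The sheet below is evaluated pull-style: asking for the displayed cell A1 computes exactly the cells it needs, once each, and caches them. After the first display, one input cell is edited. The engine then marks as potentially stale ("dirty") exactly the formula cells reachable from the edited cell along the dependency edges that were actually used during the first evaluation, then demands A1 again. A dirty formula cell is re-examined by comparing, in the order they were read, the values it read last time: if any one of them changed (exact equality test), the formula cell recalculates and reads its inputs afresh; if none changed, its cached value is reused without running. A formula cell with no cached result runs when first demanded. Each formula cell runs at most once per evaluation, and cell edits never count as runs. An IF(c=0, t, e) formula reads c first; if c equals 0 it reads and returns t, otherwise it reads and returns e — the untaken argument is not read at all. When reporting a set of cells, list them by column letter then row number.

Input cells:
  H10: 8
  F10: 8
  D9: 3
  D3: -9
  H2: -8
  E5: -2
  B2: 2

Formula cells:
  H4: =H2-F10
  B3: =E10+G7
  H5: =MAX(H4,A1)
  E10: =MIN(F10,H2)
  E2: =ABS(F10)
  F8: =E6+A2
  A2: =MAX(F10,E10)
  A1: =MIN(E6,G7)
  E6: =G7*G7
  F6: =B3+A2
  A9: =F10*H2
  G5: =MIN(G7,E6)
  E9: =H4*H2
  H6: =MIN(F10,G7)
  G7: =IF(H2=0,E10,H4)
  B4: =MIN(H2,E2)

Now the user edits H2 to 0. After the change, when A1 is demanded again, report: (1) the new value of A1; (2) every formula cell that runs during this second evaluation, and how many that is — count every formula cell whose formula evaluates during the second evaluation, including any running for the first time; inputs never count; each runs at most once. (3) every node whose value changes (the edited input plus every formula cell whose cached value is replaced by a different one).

Demanding A1 again yields 0.
4 formula cells run: A1, E6, E10, G7.
The nodes whose values change: A1, E6, G7, H2.
Note the branch switch — demand abandons H4, which is never re-examined.

First demand of the output computes:
  H4 = -8 - 8 = -16
  G7 = IF(H2=0: H2=-8 -> else branch H4) = -16
  E6 = -16 * -16 = 256
  A1 = MIN(256, -16) = -16

After the edit, cleaning proceeds:
  E10: had never run; runs now, result 0.
  H4: stays stale; no demand reaches it after the flip.
  G7: a read changed (H2 -8->0) — executes, giving 0.
  E6: a read changed (G7 -16->0; G7 -16->0) — executes, giving 0.
  A1: a read changed (E6 256->0; G7 -16->0) — executes, giving 0.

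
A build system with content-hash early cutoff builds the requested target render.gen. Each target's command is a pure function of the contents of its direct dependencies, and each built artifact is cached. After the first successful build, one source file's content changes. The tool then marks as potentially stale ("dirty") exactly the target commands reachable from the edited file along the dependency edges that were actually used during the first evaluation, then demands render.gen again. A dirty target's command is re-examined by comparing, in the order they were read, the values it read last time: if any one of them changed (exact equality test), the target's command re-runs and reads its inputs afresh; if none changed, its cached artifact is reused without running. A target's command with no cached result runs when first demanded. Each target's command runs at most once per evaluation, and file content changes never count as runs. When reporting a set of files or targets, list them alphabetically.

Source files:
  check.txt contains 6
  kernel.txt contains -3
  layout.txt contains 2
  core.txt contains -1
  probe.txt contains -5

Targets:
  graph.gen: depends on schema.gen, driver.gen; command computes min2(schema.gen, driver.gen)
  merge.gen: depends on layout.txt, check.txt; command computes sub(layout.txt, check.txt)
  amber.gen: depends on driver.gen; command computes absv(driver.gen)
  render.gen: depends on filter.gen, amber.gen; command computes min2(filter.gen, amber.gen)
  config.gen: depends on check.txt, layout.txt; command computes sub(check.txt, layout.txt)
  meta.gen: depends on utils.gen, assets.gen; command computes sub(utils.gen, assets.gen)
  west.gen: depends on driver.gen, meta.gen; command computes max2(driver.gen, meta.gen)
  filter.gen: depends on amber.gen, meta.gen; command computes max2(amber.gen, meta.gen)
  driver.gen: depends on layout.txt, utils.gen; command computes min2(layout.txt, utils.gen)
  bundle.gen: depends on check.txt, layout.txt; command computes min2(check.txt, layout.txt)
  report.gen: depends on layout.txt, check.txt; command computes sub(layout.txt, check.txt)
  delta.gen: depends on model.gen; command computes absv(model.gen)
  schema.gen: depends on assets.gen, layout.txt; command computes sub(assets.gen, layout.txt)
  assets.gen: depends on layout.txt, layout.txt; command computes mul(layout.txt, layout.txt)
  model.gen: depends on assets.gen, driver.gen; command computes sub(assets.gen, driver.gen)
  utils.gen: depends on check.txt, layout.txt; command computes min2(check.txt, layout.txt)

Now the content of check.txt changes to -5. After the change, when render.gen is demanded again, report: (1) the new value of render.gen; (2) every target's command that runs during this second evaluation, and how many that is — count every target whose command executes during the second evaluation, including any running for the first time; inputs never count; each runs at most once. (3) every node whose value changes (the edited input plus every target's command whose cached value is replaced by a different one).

First evaluation (everything demanded from the output):
  assets.gen = mul(2, 2) = 4
  utils.gen = min2(6, 2) = 2
  driver.gen = min2(2, 2) = 2
  amber.gen = absv(2) = 2
  meta.gen = sub(2, 4) = -2
  filter.gen = max2(2, -2) = 2
  render.gen = min2(2, 2) = 2

Propagation after the edit:
  utils.gen: runs — check.txt 6->-5; result -5.
  driver.gen: runs — utils.gen 2->-5; result -5.
  amber.gen: runs — driver.gen 2->-5; result 5.
  meta.gen: runs — utils.gen 2->-5; result -9.
  filter.gen: runs — amber.gen 2->5; meta.gen -2->-9; result 5.
  render.gen: runs — filter.gen 2->5; amber.gen 2->5; result 5.

New value of render.gen: 5.
Target commands that run: amber.gen, driver.gen, filter.gen, meta.gen, render.gen, utils.gen — 6 in total.
Values that change: amber.gen, check.txt, driver.gen, filter.gen, meta.gen, render.gen, utils.gen.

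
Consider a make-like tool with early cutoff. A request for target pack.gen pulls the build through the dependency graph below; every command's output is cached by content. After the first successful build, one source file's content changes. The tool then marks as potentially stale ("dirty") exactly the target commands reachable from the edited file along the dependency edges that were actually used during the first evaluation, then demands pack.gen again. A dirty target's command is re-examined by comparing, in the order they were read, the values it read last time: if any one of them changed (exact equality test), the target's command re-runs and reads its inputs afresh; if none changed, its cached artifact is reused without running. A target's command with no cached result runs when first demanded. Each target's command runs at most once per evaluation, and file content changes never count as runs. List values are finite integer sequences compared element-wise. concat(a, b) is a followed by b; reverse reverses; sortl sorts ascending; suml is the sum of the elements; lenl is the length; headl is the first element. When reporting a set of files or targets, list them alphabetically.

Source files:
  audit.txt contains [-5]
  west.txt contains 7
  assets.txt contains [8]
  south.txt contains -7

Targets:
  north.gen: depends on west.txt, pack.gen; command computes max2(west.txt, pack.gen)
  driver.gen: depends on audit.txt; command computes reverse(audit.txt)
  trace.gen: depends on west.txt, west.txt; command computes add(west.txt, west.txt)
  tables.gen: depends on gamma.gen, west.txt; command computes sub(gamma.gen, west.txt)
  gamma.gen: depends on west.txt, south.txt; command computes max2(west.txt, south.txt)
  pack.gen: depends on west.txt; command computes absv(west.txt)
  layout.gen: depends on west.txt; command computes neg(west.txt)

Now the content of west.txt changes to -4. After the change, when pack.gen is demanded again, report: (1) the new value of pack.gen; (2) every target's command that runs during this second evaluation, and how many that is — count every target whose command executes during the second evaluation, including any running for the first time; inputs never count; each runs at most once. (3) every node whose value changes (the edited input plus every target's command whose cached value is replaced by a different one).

First demand of the output computes:
  pack.gen = absv(7) = 7

After the edit, cleaning proceeds:
  pack.gen: a read changed (west.txt 7->-4) — executes, giving 4.

Demanding pack.gen again yields 4.
1 target commands run: pack.gen.
The nodes whose values change: pack.gen, west.txt.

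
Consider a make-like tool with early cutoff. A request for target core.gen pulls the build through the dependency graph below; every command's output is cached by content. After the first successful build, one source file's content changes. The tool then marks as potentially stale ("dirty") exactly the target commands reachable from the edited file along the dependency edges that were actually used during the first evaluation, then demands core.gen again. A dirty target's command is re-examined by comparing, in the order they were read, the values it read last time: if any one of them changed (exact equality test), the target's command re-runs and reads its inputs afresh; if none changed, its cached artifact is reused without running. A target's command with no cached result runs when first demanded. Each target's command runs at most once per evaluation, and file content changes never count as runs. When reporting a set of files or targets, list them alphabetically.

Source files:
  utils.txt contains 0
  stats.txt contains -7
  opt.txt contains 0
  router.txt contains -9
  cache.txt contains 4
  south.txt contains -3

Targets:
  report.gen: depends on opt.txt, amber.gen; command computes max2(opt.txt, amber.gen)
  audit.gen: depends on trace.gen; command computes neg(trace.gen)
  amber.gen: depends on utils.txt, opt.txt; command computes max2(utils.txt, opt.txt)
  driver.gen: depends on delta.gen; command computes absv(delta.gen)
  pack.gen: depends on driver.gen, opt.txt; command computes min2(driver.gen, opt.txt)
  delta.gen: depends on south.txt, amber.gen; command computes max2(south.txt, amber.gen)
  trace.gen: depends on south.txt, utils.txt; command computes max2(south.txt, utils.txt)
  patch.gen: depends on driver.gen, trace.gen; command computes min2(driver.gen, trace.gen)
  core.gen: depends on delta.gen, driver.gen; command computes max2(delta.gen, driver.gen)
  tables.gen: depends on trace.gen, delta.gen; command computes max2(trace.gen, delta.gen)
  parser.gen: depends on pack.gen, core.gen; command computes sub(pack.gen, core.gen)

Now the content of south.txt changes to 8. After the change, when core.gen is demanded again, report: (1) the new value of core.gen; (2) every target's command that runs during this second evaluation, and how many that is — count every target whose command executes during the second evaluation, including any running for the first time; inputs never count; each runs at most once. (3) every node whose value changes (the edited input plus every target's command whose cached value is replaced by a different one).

First demand of the output computes:
  amber.gen = max2(0, 0) = 0
  delta.gen = max2(-3, 0) = 0
  driver.gen = absv(0) = 0
  core.gen = max2(0, 0) = 0

After the edit, cleaning proceeds:
  delta.gen: a read changed (south.txt -3->8) — executes, giving 8.
  driver.gen: a read changed (delta.gen 0->8) — executes, giving 8.
  core.gen: a read changed (delta.gen 0->8; driver.gen 0->8) — executes, giving 8.

Demanding core.gen again yields 8.
3 target commands run: core.gen, delta.gen, driver.gen.
The nodes whose values change: core.gen, delta.gen, driver.gen, south.txt.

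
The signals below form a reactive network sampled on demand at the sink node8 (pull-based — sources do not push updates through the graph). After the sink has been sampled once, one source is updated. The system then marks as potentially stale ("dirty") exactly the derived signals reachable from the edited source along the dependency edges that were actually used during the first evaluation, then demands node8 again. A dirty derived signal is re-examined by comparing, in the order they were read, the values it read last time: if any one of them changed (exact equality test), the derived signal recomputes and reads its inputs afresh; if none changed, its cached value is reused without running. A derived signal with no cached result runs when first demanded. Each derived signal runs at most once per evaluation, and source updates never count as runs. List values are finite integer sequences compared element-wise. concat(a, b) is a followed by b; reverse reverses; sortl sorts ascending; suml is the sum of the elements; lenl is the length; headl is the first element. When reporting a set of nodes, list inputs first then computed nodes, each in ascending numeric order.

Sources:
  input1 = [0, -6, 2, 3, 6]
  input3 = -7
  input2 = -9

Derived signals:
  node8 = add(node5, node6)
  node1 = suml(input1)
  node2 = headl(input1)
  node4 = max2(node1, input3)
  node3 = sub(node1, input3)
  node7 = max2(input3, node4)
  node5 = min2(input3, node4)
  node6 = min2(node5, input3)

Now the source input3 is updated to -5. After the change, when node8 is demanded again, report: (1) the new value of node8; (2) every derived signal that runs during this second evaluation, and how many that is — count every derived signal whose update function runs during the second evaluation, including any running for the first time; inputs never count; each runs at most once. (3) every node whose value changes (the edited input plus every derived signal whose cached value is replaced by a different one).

node8 now evaluates to -10.
Run set: node4, node5, node6, node8 (4 run).
Changed values: input3, node5, node6, node8.

Initial pass — values computed on the first demand:
  node1 = suml([0, -6, 2, 3, 6]) = 5
  node4 = max2(5, -7) = 5
  node5 = min2(-7, 5) = -7
  node6 = min2(-7, -7) = -7
  node8 = add(-7, -7) = -14

Second demand — change propagation:
  node4: re-runs because input3 -7->-5; new result 5 (unchanged).
  node5: re-runs because input3 -7->-5; new result -5.
  node6: re-runs because node5 -7->-5; input3 -7->-5; new result -5.
  node8: re-runs because node5 -7->-5; node6 -7->-5; new result -10.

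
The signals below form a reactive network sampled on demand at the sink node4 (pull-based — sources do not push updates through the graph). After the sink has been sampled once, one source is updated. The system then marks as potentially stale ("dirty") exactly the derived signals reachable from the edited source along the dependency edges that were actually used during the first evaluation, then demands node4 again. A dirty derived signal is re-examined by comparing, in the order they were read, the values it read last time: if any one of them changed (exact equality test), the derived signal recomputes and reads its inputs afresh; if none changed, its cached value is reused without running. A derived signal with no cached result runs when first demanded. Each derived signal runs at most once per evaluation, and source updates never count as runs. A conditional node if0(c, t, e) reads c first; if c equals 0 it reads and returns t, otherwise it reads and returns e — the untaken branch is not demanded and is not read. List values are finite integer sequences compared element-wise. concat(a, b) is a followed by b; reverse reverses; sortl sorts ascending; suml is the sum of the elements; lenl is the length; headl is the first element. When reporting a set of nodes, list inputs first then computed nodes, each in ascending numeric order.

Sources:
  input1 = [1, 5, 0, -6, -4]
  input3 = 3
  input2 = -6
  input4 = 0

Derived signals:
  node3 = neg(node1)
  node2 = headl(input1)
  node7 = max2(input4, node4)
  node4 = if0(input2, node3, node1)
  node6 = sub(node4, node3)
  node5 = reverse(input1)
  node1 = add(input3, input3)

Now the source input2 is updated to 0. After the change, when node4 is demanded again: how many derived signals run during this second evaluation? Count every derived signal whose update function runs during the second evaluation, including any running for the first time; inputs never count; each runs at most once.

Initial pass — values computed on the first demand:
  node1 = add(3, 3) = 6
  node4 = if0(input2=-6 -> else branch node1) = 6

Second demand — change propagation:
  node3: newly demanded (no cache) — executes and yields -6.
  node4: re-runs because input2 -6->0; new result -6.

The important point: the flipped condition pulls in fresh nodes; node3 runs for the first time.

Run set: node3, node4 (2 run).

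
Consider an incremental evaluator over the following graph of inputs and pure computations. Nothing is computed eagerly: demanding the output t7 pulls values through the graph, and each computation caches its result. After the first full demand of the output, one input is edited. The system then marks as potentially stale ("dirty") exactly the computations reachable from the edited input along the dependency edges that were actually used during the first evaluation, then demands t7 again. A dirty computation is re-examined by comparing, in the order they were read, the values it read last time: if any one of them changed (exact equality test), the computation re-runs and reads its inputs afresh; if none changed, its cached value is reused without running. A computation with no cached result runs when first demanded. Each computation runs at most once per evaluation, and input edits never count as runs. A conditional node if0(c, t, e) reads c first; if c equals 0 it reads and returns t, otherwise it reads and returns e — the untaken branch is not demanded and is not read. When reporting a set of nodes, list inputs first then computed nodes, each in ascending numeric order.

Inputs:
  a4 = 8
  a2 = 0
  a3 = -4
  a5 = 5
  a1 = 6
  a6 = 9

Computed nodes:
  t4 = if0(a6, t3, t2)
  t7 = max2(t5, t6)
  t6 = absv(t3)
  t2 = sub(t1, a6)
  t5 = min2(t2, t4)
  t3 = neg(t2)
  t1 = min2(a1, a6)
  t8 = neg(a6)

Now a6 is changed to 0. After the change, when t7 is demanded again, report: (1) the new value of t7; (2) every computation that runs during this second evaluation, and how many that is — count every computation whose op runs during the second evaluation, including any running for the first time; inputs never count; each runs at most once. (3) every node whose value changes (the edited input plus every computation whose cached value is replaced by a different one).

Initial pass — values computed on the first demand:
  t1 = min2(6, 9) = 6
  t2 = sub(6, 9) = -3
  t3 = neg(-3) = 3
  t4 = if0(a6=9 -> else branch t2) = -3
  t5 = min2(-3, -3) = -3
  t6 = absv(3) = 3
  t7 = max2(-3, 3) = 3

Second demand — change propagation:
  t1: re-runs because a6 9->0; new result 0.
  t2: re-runs because t1 6->0; a6 9->0; new result 0.
  t3: re-runs because t2 -3->0; new result 0.
  t4: re-runs because a6 9->0; t2 -3->0; new result 0.
  t5: re-runs because t2 -3->0; t4 -3->0; new result 0.
  t6: re-runs because t3 3->0; new result 0.
  t7: re-runs because t5 -3->0; t6 3->0; new result 0.

t7 now evaluates to 0.
Run set: t1, t2, t3, t4, t5, t6, t7 (7 run).
Changed values: a6, t1, t2, t3, t4, t5, t6, t7.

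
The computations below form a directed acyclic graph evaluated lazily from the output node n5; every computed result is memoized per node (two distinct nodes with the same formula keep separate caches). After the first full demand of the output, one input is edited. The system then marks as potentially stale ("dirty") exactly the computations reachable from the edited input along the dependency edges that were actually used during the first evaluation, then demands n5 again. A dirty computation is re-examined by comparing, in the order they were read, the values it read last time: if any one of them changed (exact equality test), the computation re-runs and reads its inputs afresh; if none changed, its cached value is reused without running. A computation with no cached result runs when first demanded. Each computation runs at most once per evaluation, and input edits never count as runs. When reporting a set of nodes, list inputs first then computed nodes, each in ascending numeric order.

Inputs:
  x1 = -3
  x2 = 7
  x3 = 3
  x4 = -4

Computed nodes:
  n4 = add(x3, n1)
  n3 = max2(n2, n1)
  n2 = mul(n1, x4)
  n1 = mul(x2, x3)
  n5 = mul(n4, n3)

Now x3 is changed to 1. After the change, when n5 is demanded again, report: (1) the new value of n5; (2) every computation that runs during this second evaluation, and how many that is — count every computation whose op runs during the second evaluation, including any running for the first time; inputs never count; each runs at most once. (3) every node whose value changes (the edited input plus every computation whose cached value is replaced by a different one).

Demanding n5 again yields 56.
5 computations run: n1, n2, n3, n4, n5.
The nodes whose values change: x3, n1, n2, n3, n4, n5.

First demand of the output computes:
  n1 = mul(7, 3) = 21
  n2 = mul(21, -4) = -84
  n3 = max2(-84, 21) = 21
  n4 = add(3, 21) = 24
  n5 = mul(24, 21) = 504

After the edit, cleaning proceeds:
  n1: a read changed (x3 3->1) — executes, giving 7.
  n2: a read changed (n1 21->7) — executes, giving -28.
  n3: a read changed (n2 -84->-28; n1 21->7) — executes, giving 7.
  n4: a read changed (x3 3->1; n1 21->7) — executes, giving 8.
  n5: a read changed (n4 24->8; n3 21->7) — executes, giving 56.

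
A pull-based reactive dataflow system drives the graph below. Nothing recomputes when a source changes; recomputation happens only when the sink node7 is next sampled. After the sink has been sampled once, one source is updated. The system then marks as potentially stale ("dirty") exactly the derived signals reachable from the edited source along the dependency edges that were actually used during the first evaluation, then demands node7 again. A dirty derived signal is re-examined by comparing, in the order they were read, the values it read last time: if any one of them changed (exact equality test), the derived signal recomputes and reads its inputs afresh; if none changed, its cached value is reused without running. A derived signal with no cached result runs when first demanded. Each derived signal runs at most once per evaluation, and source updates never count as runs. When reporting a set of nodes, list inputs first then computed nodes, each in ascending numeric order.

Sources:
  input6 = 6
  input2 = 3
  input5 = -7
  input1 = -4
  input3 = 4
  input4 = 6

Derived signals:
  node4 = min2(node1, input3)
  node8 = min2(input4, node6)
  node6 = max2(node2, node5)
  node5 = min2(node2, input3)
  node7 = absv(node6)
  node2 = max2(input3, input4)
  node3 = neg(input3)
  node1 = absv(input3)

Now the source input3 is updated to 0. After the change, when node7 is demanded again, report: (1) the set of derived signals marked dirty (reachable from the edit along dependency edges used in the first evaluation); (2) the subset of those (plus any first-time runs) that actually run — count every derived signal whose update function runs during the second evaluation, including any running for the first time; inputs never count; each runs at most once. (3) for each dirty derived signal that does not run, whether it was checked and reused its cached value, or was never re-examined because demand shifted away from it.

First evaluation (everything demanded from the output):
  node2 = max2(4, 6) = 6
  node5 = min2(6, 4) = 4
  node6 = max2(6, 4) = 6
  node7 = absv(6) = 6

Propagation after the edit:
  node2: runs — input3 4->0; result 6 (same value as before).
  node5: runs — input3 4->0; result 0.
  node6: runs — node5 4->0; result 6 (same value as before).
  node7: checked — values it read are unchanged (node6 unchanged); reused cached 6 without running.

Key observation: the cutoff stops propagation at node7 — its inputs' values are unchanged, so it reuses its cache.

Marked dirty: node2, node5, node6, node7.
Derived signals that run: node2, node5, node6 — 3 in total.
Checked but reused from cache: node7.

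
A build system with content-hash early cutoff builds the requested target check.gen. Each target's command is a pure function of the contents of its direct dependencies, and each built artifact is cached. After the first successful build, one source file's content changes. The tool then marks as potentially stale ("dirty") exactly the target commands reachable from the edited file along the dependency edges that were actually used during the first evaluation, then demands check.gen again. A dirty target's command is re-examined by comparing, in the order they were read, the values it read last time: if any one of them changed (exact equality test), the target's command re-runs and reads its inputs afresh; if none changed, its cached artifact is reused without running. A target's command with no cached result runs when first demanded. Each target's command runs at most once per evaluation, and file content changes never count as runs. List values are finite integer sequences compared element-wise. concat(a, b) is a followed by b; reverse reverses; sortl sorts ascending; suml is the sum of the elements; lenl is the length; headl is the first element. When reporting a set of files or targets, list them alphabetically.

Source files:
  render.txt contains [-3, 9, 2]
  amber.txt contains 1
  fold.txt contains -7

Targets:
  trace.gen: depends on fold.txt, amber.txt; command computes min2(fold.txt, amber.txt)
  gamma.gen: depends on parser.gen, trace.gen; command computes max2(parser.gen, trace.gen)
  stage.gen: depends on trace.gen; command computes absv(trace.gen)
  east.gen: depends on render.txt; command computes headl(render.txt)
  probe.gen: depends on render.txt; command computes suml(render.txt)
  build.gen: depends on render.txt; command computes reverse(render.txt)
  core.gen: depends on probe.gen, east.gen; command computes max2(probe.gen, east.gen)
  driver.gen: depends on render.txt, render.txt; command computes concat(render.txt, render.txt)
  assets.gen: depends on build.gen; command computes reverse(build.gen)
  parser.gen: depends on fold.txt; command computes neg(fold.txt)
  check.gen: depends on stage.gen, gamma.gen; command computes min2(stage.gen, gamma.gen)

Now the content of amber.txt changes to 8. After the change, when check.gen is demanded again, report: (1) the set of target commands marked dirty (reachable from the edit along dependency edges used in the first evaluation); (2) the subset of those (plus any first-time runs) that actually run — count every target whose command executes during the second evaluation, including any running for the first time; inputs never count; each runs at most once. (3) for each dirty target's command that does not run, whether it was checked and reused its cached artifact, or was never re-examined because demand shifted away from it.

First evaluation (everything demanded from the output):
  parser.gen = neg(-7) = 7
  trace.gen = min2(-7, 1) = -7
  gamma.gen = max2(7, -7) = 7
  stage.gen = absv(-7) = 7
  check.gen = min2(7, 7) = 7

Propagation after the edit:
  trace.gen: runs — amber.txt 1->8; result -7 (same value as before).
  gamma.gen: checked — values it read are unchanged (parser.gen unchanged, trace.gen unchanged); reused cached 7 without running.
  stage.gen: checked — values it read are unchanged (trace.gen unchanged); reused cached 7 without running.
  check.gen: checked — values it read are unchanged (stage.gen unchanged, gamma.gen unchanged); reused cached 7 without running.

Key observation: the change is absorbed at trace.gen — it re-runs but produces the same value, and the output's value is unchanged.

Marked dirty: check.gen, gamma.gen, stage.gen, trace.gen.
Target commands that run: trace.gen — 1 in total.
Checked but reused from cache: check.gen, gamma.gen, stage.gen.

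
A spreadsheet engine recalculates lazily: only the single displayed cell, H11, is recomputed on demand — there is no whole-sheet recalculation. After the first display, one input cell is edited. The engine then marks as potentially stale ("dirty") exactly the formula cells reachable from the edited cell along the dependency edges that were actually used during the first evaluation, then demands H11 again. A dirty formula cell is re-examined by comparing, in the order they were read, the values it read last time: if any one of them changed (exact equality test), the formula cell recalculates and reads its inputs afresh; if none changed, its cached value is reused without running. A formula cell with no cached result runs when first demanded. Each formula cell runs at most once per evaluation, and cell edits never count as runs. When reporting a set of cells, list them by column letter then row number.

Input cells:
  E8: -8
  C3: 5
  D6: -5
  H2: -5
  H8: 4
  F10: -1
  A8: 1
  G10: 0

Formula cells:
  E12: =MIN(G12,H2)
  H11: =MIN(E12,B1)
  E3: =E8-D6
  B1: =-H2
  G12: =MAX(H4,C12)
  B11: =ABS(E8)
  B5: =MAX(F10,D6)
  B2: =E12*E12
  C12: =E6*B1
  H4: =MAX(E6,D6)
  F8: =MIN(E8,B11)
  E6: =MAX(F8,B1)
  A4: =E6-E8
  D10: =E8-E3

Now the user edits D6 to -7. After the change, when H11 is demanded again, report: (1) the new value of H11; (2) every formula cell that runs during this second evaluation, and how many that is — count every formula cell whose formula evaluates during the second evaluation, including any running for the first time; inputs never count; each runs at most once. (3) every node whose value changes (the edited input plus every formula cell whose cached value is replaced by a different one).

First evaluation (everything demanded from the output):
  B1 = -(-5) = 5
  B11 = ABS(-8) = 8
  F8 = MIN(-8, 8) = -8
  E6 = MAX(-8, 5) = 5
  C12 = 5 * 5 = 25
  H4 = MAX(5, -5) = 5
  G12 = MAX(5, 25) = 25
  E12 = MIN(25, -5) = -5
  H11 = MIN(-5, 5) = -5

Propagation after the edit:
  H4: runs — D6 -5->-7; result 5 (same value as before).
  G12: checked — values it read are unchanged (H4 unchanged, C12 unchanged); reused cached 25 without running.
  E12: checked — values it read are unchanged (G12 unchanged, H2 unchanged); reused cached -5 without running.
  H11: checked — values it read are unchanged (E12 unchanged, B1 unchanged); reused cached -5 without running.

Key observation: the change is absorbed at H4 — it re-runs but produces the same value, and the output's value is unchanged.

New value of H11: -5.
Formula cells that run: H4 — 1 in total.
Values that change: D6.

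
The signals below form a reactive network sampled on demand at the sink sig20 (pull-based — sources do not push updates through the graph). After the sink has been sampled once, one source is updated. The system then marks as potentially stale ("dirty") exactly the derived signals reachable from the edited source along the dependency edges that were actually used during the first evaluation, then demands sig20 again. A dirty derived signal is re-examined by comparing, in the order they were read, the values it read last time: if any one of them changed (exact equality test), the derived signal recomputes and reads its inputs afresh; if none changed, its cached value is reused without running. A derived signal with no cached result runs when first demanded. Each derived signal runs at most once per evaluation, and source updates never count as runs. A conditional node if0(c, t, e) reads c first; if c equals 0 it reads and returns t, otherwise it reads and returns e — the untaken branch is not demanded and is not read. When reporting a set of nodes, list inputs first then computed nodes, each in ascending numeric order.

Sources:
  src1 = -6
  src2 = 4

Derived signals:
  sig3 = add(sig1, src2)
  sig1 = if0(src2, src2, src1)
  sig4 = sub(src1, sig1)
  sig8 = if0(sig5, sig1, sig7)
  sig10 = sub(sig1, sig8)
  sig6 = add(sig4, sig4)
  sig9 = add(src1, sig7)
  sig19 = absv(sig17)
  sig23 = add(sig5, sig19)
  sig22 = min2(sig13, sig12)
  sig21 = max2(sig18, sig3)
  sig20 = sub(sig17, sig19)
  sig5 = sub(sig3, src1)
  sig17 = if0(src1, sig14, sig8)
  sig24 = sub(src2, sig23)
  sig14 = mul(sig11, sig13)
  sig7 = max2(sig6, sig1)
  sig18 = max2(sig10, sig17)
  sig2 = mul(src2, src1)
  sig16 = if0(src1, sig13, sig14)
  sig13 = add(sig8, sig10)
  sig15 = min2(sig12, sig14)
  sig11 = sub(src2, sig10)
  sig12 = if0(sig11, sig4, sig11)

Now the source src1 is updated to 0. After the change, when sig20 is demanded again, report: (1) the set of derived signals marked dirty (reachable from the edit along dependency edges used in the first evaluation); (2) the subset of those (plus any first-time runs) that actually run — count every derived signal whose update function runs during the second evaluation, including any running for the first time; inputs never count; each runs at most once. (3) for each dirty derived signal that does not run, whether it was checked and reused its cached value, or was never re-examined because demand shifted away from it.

Dirty set: sig1, sig3, sig4, sig5, sig6, sig7, sig8, sig17, sig19, sig20.
Run set: sig1, sig3, sig4, sig5, sig7, sig10, sig11, sig13, sig14, sig17 (10 run).
Re-examined without running (cache reused): sig6, sig8, sig19, sig20.
The important point: the flipped condition pulls in fresh nodes; sig10, sig11, sig13, sig14 run for the first time.

Initial pass — values computed on the first demand:
  sig1 = if0(src2=4 -> else branch src1) = -6
  sig3 = add(-6, 4) = -2
  sig4 = sub(-6, -6) = 0
  sig5 = sub(-2, -6) = 4
  sig6 = add(0, 0) = 0
  sig7 = max2(0, -6) = 0
  sig8 = if0(sig5=4 -> else branch sig7) = 0
  sig17 = if0(src1=-6 -> else branch sig8) = 0
  sig19 = absv(0) = 0
  sig20 = sub(0, 0) = 0

Second demand — change propagation:
  sig1: re-runs because src1 -6->0; new result 0.
  sig3: re-runs because sig1 -6->0; new result 4.
  sig4: re-runs because src1 -6->0; sig1 -6->0; new result 0 (unchanged).
  sig5: re-runs because sig3 -2->4; src1 -6->0; new result 4 (unchanged).
  sig6: re-examined; everything it read last time is the same (sig4 unchanged, sig4 unchanged) — cache 0 kept, no run.
  sig7: re-runs because sig1 -6->0; new result 0 (unchanged).
  sig8: re-examined; everything it read last time is the same (sig5 unchanged, sig7 unchanged) — cache 0 kept, no run.
  sig10: newly demanded (no cache) — executes and yields 0.
  sig11: newly demanded (no cache) — executes and yields 4.
  sig13: newly demanded (no cache) — executes and yields 0.
  sig14: newly demanded (no cache) — executes and yields 0.
  sig17: re-runs because src1 -6->0; new result 0 (unchanged).
  sig19: re-examined; everything it read last time is the same (sig17 unchanged) — cache 0 kept, no run.
  sig20: re-examined; everything it read last time is the same (sig17 unchanged, sig19 unchanged) — cache 0 kept, no run.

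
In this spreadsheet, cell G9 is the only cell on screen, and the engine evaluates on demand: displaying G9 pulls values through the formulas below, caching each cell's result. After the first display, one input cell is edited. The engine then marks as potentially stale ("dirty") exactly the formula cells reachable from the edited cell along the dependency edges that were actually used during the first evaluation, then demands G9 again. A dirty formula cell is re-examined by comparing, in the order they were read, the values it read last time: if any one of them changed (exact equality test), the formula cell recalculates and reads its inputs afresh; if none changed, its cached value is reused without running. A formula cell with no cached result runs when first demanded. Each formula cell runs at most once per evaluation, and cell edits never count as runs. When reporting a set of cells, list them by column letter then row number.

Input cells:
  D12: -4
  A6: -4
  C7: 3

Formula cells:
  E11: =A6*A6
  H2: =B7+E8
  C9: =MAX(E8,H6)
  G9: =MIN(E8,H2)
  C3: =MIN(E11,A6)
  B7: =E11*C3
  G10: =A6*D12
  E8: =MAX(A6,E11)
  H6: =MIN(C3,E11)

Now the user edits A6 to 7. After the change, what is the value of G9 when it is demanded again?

Initial pass — values computed on the first demand:
  E11 = -4 * -4 = 16
  C3 = MIN(16, -4) = -4
  B7 = 16 * -4 = -64
  E8 = MAX(-4, 16) = 16
  H2 = -64 + 16 = -48
  G9 = MIN(16, -48) = -48

Second demand — change propagation:
  E11: re-runs because A6 -4->7; A6 -4->7; new result 49.
  C3: re-runs because E11 16->49; A6 -4->7; new result 7.
  B7: re-runs because E11 16->49; C3 -4->7; new result 343.
  E8: re-runs because A6 -4->7; E11 16->49; new result 49.
  H2: re-runs because B7 -64->343; E8 16->49; new result 392.
  G9: re-runs because E8 16->49; H2 -48->392; new result 49.

G9 now evaluates to 49.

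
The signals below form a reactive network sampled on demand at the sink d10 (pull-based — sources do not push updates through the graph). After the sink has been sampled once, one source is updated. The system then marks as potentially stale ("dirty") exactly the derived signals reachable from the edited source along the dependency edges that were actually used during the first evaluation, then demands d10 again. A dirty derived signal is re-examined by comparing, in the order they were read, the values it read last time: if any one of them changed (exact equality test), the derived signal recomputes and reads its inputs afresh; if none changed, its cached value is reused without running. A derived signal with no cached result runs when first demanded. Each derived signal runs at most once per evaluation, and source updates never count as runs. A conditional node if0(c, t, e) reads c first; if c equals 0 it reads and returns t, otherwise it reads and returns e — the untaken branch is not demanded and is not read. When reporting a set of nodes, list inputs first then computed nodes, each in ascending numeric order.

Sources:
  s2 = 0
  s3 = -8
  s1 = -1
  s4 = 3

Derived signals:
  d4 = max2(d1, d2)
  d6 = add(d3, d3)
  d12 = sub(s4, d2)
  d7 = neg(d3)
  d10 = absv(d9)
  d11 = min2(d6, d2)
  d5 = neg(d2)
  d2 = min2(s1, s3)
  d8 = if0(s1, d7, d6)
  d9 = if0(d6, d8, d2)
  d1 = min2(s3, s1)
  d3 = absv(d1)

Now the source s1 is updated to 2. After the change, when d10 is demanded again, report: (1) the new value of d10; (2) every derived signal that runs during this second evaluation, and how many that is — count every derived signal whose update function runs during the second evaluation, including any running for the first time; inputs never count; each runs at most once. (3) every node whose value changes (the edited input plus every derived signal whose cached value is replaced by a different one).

d10 now evaluates to 8.
Run set: d1, d2 (2 run).
Changed values: s1.
The important point: at d3 every value read last time is unchanged, so the dirty flag clears without a run.

Initial pass — values computed on the first demand:
  d1 = min2(-8, -1) = -8
  d2 = min2(-1, -8) = -8
  d3 = absv(-8) = 8
  d6 = add(8, 8) = 16
  d9 = if0(d6=16 -> else branch d2) = -8
  d10 = absv(-8) = 8

Second demand — change propagation:
  d1: re-runs because s1 -1->2; new result -8 (unchanged).
  d2: re-runs because s1 -1->2; new result -8 (unchanged).
  d3: re-examined; everything it read last time is the same (d1 unchanged) — cache 8 kept, no run.
  d6: re-examined; everything it read last time is the same (d3 unchanged, d3 unchanged) — cache 16 kept, no run.
  d9: re-examined; everything it read last time is the same (d6 unchanged, d2 unchanged) — cache -8 kept, no run.
  d10: re-examined; everything it read last time is the same (d9 unchanged) — cache 8 kept, no run.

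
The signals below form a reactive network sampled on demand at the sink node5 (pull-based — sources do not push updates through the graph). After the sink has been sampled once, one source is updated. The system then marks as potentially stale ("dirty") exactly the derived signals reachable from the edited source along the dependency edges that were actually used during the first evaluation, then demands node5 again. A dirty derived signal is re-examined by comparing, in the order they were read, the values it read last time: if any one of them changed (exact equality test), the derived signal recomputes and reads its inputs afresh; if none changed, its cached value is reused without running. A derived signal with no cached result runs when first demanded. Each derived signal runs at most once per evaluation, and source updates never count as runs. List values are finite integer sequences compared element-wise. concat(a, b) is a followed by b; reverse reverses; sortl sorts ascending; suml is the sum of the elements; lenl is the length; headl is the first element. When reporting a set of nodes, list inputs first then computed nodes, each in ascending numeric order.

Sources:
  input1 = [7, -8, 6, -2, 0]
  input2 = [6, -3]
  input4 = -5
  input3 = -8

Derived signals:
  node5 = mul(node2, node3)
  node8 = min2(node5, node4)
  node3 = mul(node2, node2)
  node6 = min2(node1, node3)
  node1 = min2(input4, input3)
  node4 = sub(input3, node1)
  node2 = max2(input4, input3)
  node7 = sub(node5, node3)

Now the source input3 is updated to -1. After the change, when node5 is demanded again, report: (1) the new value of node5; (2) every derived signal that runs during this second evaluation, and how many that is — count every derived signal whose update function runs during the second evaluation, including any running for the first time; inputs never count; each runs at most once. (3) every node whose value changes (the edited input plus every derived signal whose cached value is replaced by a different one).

node5 now evaluates to -1.
Run set: node2, node3, node5 (3 run).
Changed values: input3, node2, node3, node5.

Initial pass — values computed on the first demand:
  node2 = max2(-5, -8) = -5
  node3 = mul(-5, -5) = 25
  node5 = mul(-5, 25) = -125

Second demand — change propagation:
  node2: re-runs because input3 -8->-1; new result -1.
  node3: re-runs because node2 -5->-1; node2 -5->-1; new result 1.
  node5: re-runs because node2 -5->-1; node3 25->1; new result -1.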